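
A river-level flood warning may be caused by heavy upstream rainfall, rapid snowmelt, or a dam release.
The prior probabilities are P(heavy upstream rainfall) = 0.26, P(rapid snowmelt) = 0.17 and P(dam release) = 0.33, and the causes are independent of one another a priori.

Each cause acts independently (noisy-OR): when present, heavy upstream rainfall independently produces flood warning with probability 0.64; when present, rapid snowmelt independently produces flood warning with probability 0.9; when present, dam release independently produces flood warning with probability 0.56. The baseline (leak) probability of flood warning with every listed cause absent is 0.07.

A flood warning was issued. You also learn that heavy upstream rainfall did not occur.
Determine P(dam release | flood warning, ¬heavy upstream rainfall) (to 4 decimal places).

Under noisy-OR, P(flood warning | causes) = 1 − (1−0.07)·∏(1−qᵢ) over the active causes.
P(flood warning | ¬heavy upstream rainfall) = 0.07*0.83*0.67 + 0.5908*0.83*0.33 + 0.907*0.17*0.67 + 0.95908*0.17*0.33 = 0.038927 + 0.161820 + 0.103307 + 0.053804 = 0.357858
Of this, 0.215624 comes from 0.161820 + 0.053804 (the dam release=true cases).
P(dam release | flood warning, ¬heavy upstream rainfall) = 0.215624 / 0.357858 ≈ 0.6025

P(dam release | flood warning, ¬heavy upstream rainfall) ≈ 0.6025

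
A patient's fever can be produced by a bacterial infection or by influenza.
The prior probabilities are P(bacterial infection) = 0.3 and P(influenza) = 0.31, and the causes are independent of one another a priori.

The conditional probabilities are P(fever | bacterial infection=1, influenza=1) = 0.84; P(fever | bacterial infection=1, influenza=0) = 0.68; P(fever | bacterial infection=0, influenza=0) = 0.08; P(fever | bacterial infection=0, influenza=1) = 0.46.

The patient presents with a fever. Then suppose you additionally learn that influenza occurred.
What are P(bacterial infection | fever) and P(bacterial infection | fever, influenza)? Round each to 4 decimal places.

Sum P(fever|·) weighted by the priors over the 4 (bacterial infection, influenza) configurations:
  P(fever) = 0.08*0.7*0.69 + 0.46*0.7*0.31 + 0.68*0.3*0.69 + 0.84*0.3*0.31
        = 0.038640 + 0.099820 + 0.140760 + 0.078120 = 0.357340
Configurations with bacterial infection contribute 0.218880, so
  P(bacterial infection | fever) = 0.218880 / 0.357340 ≈ 0.6125

Now also conditioning on influenza=true:
Enumerate both values of bacterial infection and weight by the priors:
  P(fever | influenza) = 0.46×0.7 + 0.84×0.3
        = 0.322000 + 0.252000 = 0.574000
Keeping only the bacterial infection-present terms gives 0.252000, so
  P(bacterial infection | fever, influenza) = 0.252000 / 0.574000 ≈ 0.4390

P(bacterial infection | fever) ≈ 0.6125; P(bacterial infection | fever, influenza) ≈ 0.4390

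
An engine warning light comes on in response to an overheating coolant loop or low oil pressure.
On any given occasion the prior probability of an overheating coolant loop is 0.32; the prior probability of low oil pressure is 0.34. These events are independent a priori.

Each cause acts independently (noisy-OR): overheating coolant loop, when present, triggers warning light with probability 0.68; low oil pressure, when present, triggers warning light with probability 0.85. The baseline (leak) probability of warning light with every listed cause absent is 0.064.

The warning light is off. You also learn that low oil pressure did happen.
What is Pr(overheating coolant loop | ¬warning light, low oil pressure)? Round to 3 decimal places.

Pr(overheating coolant loop | ¬warning light, low oil pressure) ≈ 0.131

Under noisy-OR, P(warning light | causes) = 1 − (1−0.064)·∏(1−qᵢ) over the active causes.
Sum P(¬warning light|·) weighted by the priors over both values of overheating coolant loop:
  P(¬warning light | low oil pressure) = 0.1404·0.68 + 0.044928·0.32
        = 0.095472 + 0.014377 = 0.109849
The terms with overheating coolant loop present sum to 0.014377, so
  P(overheating coolant loop | ¬warning light, low oil pressure) = 0.014377 / 0.109849 ≈ 0.131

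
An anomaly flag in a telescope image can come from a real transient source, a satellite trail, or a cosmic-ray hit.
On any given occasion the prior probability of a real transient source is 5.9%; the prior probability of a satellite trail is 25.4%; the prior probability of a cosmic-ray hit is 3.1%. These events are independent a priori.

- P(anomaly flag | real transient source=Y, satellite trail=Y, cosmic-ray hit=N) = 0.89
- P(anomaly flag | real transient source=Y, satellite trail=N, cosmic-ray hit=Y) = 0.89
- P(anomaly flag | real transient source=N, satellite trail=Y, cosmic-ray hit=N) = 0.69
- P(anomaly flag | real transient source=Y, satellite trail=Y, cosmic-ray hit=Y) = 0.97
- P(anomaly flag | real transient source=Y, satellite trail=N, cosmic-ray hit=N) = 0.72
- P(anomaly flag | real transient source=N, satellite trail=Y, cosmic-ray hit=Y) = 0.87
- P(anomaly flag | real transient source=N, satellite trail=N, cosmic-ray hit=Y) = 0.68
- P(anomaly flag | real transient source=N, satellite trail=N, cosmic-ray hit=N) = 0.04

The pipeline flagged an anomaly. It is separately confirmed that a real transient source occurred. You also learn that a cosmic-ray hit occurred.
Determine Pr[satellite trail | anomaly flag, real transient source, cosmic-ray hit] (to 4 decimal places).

Pr[satellite trail | anomaly flag, real transient source, cosmic-ray hit] ≈ 0.2707

P(anomaly flag | real transient source, cosmic-ray hit) = 0.89×0.746 + 0.97×0.254 = 0.663940 + 0.246380 = 0.910320
Of this, 0.246380 comes from 0.97×0.254 (the satellite trail=true cases).
P(satellite trail | anomaly flag, real transient source, cosmic-ray hit) = 0.246380 / 0.910320 ≈ 0.2707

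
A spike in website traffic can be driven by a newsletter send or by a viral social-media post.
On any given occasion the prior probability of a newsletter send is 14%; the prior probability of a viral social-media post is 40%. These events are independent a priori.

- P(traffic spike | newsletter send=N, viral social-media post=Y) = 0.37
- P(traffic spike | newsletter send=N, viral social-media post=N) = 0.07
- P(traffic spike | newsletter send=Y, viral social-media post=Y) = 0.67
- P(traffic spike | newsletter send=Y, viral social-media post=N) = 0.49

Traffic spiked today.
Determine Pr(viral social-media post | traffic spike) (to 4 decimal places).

P(traffic spike) = 0.07×0.86×0.6 + 0.37×0.86×0.4 + 0.49×0.14×0.6 + 0.67×0.14×0.4 = 0.036120 + 0.127280 + 0.041160 + 0.037520 = 0.242080
Of this, 0.164800 comes from 0.127280 + 0.037520 (the viral social-media post=true cases).
Hence the posterior is 0.164800/0.242080 ≈ 0.6808.

Pr(viral social-media post | traffic spike) ≈ 0.6808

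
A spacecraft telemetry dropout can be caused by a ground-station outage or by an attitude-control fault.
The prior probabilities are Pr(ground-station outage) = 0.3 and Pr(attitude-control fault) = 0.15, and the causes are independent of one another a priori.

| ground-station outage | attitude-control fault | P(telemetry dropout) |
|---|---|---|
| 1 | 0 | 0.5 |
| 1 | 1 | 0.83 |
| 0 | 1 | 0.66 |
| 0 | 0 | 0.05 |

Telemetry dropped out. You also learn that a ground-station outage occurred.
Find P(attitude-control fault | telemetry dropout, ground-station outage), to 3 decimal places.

Sum P(telemetry dropout|·) weighted by the priors over both values of attitude-control fault:
  P(telemetry dropout | ground-station outage) = 0.5×0.85 + 0.83×0.15
        = 0.425000 + 0.124500 = 0.549500
Configurations with attitude-control fault contribute 0.124500, so
  P(attitude-control fault | telemetry dropout, ground-station outage) = 0.124500 / 0.549500 ≈ 0.227

P(attitude-control fault | telemetry dropout, ground-station outage) ≈ 0.227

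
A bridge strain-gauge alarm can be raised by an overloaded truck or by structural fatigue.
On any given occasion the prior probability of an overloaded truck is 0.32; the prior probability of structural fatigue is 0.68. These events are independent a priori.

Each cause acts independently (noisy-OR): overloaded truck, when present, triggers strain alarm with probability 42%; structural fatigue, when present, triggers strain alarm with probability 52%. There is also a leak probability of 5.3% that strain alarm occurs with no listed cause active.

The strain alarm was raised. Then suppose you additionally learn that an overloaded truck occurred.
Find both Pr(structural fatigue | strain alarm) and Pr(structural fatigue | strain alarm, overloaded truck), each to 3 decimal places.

Pr(structural fatigue | strain alarm) ≈ 0.877; Pr(structural fatigue | strain alarm, overloaded truck) ≈ 0.776

Under noisy-OR, P(strain alarm | causes) = 1 − (1−0.053)·∏(1−qᵢ) over the active causes.
Sum P(strain alarm|·) weighted by the priors over the 4 (overloaded truck, structural fatigue) configurations:
  P(strain alarm) = 0.053×0.68×0.32 + 0.54544×0.68×0.68 + 0.45074×0.32×0.32 + 0.736355×0.32×0.68
        = 0.011533 + 0.252211 + 0.046156 + 0.160231 = 0.470131
Configurations with structural fatigue contribute 0.412442, so
  P(structural fatigue | strain alarm) = 0.412442 / 0.470131 ≈ 0.877

Now condition on the additional information:
Weight on structural fatigue=true, given the evidence: 0.736355*0.68 = 0.500721
The normalizing constant is 0.45074*0.32 + 0.736355*0.68 = 0.644958
P(structural fatigue | strain alarm, overloaded truck) = 0.500721/0.644958 ≈ 0.776
Conditioning on overloaded truck lowers the posterior on structural fatigue: the classic explaining-away effect in a common-effect structure.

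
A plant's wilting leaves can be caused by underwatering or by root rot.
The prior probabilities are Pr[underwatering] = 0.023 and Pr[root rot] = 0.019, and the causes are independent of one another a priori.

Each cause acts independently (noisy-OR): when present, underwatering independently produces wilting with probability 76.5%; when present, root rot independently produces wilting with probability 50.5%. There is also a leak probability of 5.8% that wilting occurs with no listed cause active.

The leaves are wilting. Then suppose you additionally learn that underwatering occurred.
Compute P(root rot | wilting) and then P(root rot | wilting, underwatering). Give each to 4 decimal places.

Under noisy-OR, P(wilting | causes) = 1 − (1−0.058)·∏(1−qᵢ) over the active causes.
Enumerate the 4 (underwatering, root rot) configurations and weight by the priors:
  P(wilting) = 0.058·0.977·0.981 + 0.53371·0.977·0.019 + 0.77863·0.023·0.981 + 0.890422·0.023·0.019
        = 0.055589 + 0.009907 + 0.017568 + 0.000389 = 0.083453
Configurations with root rot contribute 0.010296, so
  P(root rot | wilting) = 0.010296 / 0.083453 ≈ 0.1234

Now also conditioning on underwatering=true:
Weight on root rot=true, given the evidence: 0.890422×0.019 = 0.016918
The normalizing constant is 0.77863×0.981 + 0.890422×0.019 = 0.780754
Posterior = 0.016918 / 0.780754 ≈ 0.0217

P(root rot | wilting) ≈ 0.1234; P(root rot | wilting, underwatering) ≈ 0.0217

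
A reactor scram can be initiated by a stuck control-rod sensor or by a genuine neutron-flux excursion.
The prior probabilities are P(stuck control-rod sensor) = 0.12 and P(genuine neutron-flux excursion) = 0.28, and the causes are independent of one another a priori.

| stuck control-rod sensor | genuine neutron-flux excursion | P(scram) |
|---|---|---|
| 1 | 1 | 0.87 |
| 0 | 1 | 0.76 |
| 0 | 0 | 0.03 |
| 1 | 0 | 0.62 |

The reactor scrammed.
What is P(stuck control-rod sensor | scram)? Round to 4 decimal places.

P(stuck control-rod sensor | scram) ≈ 0.2864

P(scram) = 0.03·0.88·0.72 + 0.76·0.88·0.28 + 0.62·0.12·0.72 + 0.87·0.12·0.28 = 0.019008 + 0.187264 + 0.053568 + 0.029232 = 0.289072
Of this, 0.082800 comes from 0.053568 + 0.029232 (the stuck control-rod sensor=true cases).
So P(stuck control-rod sensor | scram) = 0.082800/0.289072 ≈ 0.2864.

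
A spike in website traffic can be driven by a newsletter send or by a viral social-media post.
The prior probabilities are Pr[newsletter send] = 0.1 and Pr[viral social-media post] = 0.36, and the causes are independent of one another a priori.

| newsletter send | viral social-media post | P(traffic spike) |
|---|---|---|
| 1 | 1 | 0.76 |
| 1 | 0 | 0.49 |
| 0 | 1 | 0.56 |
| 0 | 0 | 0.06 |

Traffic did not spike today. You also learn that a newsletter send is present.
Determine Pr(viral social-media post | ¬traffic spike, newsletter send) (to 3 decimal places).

Pr(viral social-media post | ¬traffic spike, newsletter send) ≈ 0.209

Weight on viral social-media post=true, given the evidence: 0.24*0.36 = 0.086400
Normalizer over all consistent configurations: 0.51*0.64 + 0.24*0.36 = 0.412800
Posterior = 0.086400 / 0.412800 ≈ 0.209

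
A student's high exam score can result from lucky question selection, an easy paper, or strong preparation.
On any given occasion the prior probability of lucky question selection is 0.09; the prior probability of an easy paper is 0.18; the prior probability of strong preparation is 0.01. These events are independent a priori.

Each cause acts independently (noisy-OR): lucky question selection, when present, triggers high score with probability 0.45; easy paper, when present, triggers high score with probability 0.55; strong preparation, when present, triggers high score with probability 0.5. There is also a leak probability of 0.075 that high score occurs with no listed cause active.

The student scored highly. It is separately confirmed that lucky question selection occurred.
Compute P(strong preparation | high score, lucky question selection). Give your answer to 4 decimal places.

Under noisy-OR, P(high score | causes) = 1 − (1−0.075)·∏(1−qᵢ) over the active causes.
Weight on strong preparation=true, given the evidence: 0.006114 + 0.001594 = 0.007708
Normalizer over all consistent configurations: 0.49125·0.82·0.99 + 0.745625·0.82·0.01 + 0.771062·0.18·0.99 + 0.885531·0.18·0.01 = 0.543908
Posterior = 0.007708 / 0.543908 ≈ 0.0142

P(strong preparation | high score, lucky question selection) ≈ 0.0142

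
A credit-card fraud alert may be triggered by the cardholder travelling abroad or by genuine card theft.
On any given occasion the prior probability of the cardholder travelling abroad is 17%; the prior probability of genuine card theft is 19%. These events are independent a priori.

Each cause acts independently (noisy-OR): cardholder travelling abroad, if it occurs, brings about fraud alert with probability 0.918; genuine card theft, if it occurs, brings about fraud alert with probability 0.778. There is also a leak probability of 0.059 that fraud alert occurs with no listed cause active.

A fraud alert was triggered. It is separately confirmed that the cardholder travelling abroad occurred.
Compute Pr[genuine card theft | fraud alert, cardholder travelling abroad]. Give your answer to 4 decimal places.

Under noisy-OR, P(fraud alert | causes) = 1 − (1−0.059)·∏(1−qᵢ) over the active causes.
For the numerator, keep only genuine card theft=true terms: 0.98287*0.19 = 0.186745
Normalizer over all consistent configurations: 0.922838*0.81 + 0.98287*0.19 = 0.934244
P(genuine card theft | fraud alert, cardholder travelling abroad) = 0.186745/0.934244 ≈ 0.1999

Pr[genuine card theft | fraud alert, cardholder travelling abroad] ≈ 0.1999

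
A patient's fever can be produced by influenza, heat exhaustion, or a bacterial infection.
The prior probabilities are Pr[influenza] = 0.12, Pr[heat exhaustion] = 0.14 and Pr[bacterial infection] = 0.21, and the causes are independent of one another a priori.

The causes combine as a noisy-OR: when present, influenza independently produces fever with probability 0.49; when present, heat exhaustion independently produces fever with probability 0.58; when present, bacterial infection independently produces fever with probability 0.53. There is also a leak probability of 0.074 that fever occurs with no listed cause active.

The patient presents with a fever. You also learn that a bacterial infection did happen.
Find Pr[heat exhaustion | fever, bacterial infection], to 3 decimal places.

Pr[heat exhaustion | fever, bacterial infection] ≈ 0.186

Under noisy-OR, P(fever | causes) = 1 − (1−0.074)·∏(1−qᵢ) over the active causes.
P(fever | bacterial infection) = 0.56478*0.88*0.86 + 0.817208*0.88*0.14 + 0.778038*0.12*0.86 + 0.906776*0.12*0.14 = 0.427426 + 0.100680 + 0.080294 + 0.015234 = 0.623634
Of this, 0.115914 comes from 0.100680 + 0.015234 (the heat exhaustion=true cases).
Hence the posterior is 0.115914/0.623634 ≈ 0.186.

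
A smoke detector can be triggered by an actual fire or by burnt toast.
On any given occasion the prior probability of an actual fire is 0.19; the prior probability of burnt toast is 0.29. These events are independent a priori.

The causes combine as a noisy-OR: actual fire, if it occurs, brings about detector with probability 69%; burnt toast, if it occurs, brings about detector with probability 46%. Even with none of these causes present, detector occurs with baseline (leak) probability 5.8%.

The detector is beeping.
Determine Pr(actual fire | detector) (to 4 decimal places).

Pr(actual fire | detector) ≈ 0.4882

Under noisy-OR, P(detector | causes) = 1 − (1−0.058)·∏(1−qᵢ) over the active causes.
Enumerate the 4 (actual fire, burnt toast) configurations and weight by the priors:
  P(detector) = 0.058*0.81*0.71 + 0.49132*0.81*0.29 + 0.70798*0.19*0.71 + 0.842309*0.19*0.29
        = 0.033356 + 0.115411 + 0.095507 + 0.046411 = 0.290685
Configurations with actual fire contribute 0.141918, so
  P(actual fire | detector) = 0.141918 / 0.290685 ≈ 0.4882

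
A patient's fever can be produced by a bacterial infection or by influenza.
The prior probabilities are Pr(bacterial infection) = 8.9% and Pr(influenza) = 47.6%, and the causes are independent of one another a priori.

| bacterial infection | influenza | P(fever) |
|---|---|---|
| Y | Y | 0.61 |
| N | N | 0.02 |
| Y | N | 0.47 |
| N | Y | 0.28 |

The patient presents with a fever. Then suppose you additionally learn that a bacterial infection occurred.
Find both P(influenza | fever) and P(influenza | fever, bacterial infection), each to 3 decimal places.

P(influenza | fever) ≈ 0.824; P(influenza | fever, bacterial infection) ≈ 0.541

Sum P(fever|·) weighted by the priors over the 4 (bacterial infection, influenza) configurations:
  P(fever) = 0.02*0.911*0.524 + 0.28*0.911*0.476 + 0.47*0.089*0.524 + 0.61*0.089*0.476
        = 0.009547 + 0.121418 + 0.021919 + 0.025842 = 0.178726
Configurations with influenza contribute 0.147260, so
  P(influenza | fever) = 0.147260 / 0.178726 ≈ 0.824

With the extra evidence:
By total probability over both values of influenza:
  P(fever | bacterial infection) = 0.47×0.524 + 0.61×0.476
        = 0.246280 + 0.290360 = 0.536640
Keeping only the influenza-present terms gives 0.290360, so
  P(influenza | fever, bacterial infection) = 0.290360 / 0.536640 ≈ 0.541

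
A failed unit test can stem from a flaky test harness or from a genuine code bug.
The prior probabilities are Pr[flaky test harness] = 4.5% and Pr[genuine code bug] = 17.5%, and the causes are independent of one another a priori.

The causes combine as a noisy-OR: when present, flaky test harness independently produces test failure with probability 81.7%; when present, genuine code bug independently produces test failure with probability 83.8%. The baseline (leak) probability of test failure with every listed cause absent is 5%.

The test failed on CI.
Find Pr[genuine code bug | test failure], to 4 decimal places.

Under noisy-OR, P(test failure | causes) = 1 − (1−0.05)·∏(1−qᵢ) over the active causes.
By total probability over the 4 (flaky test harness, genuine code bug) configurations:
  P(test failure) = 0.05×0.955×0.825 + 0.8461×0.955×0.175 + 0.82615×0.045×0.825 + 0.971836×0.045×0.175
        = 0.039394 + 0.141404 + 0.030671 + 0.007653 = 0.219122
Keeping only the genuine code bug-present terms gives 0.149057, so
  P(genuine code bug | test failure) = 0.149057 / 0.219122 ≈ 0.6802

Pr[genuine code bug | test failure] ≈ 0.6802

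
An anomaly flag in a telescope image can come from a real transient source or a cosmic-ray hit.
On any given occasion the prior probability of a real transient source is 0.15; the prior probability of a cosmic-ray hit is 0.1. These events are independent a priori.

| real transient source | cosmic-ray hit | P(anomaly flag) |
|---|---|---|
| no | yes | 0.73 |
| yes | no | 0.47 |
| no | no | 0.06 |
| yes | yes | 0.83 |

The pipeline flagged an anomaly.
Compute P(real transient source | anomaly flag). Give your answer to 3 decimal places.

P(real transient source | anomaly flag) ≈ 0.413

P(anomaly flag) = 0.06×0.85×0.9 + 0.73×0.85×0.1 + 0.47×0.15×0.9 + 0.83×0.15×0.1 = 0.045900 + 0.062050 + 0.063450 + 0.012450 = 0.183850
Restricting to configurations with real transient source present: 0.063450 + 0.012450 = 0.075900.
P(real transient source | anomaly flag) = 0.075900 / 0.183850 ≈ 0.413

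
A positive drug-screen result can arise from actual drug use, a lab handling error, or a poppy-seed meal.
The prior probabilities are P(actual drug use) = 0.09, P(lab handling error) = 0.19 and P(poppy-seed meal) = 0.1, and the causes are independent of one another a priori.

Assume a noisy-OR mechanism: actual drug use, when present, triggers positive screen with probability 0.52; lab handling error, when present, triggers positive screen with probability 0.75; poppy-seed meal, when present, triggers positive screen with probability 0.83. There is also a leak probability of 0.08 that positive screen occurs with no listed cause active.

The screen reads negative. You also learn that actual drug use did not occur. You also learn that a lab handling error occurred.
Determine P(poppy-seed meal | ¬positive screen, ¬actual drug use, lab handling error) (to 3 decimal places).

P(poppy-seed meal | ¬positive screen, ¬actual drug use, lab handling error) ≈ 0.019

Under noisy-OR, P(positive screen | causes) = 1 − (1−0.08)·∏(1−qᵢ) over the active causes.
For the numerator, keep only poppy-seed meal=true terms: 0.0391*0.1 = 0.003910
Normalizer over all consistent configurations: 0.23*0.9 + 0.0391*0.1 = 0.210910
Posterior = 0.003910 / 0.210910 ≈ 0.019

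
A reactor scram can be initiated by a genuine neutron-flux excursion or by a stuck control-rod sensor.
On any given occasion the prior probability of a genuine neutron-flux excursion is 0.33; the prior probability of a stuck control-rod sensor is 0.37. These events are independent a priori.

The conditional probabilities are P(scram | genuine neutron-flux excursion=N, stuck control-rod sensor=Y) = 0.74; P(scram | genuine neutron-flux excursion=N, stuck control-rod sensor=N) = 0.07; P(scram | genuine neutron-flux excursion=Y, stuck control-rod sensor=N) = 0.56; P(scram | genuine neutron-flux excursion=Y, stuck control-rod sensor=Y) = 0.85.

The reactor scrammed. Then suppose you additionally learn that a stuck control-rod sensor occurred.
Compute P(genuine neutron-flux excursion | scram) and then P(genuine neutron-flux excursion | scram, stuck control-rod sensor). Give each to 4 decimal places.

P(genuine neutron-flux excursion | scram) ≈ 0.5083; P(genuine neutron-flux excursion | scram, stuck control-rod sensor) ≈ 0.3613

P(scram) = 0.07·0.67·0.63 + 0.74·0.67·0.37 + 0.56·0.33·0.63 + 0.85·0.33·0.37 = 0.029547 + 0.183446 + 0.116424 + 0.103785 = 0.433202
The genuine neutron-flux excursion-present share is 0.116424 + 0.103785 = 0.220209.
P(genuine neutron-flux excursion | scram) = 0.220209 / 0.433202 ≈ 0.5083

With the extra evidence:
For the numerator, keep only genuine neutron-flux excursion=true terms: 0.85*0.33 = 0.280500
The normalizing constant is 0.74*0.67 + 0.85*0.33 = 0.776300
Posterior = 0.280500 / 0.776300 ≈ 0.3613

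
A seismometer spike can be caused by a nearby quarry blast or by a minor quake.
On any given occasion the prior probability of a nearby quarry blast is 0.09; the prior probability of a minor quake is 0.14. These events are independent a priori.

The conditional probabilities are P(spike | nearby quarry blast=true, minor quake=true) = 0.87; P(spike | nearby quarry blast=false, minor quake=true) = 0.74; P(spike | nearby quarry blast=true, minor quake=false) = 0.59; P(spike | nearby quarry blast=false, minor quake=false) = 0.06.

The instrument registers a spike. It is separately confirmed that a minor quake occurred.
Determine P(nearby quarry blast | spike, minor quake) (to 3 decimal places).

P(spike | minor quake) = 0.74*0.91 + 0.87*0.09 = 0.673400 + 0.078300 = 0.751700
Restricting to configurations with nearby quarry blast present: 0.87*0.09 = 0.078300.
Hence the posterior is 0.078300/0.751700 ≈ 0.104.

P(nearby quarry blast | spike, minor quake) ≈ 0.104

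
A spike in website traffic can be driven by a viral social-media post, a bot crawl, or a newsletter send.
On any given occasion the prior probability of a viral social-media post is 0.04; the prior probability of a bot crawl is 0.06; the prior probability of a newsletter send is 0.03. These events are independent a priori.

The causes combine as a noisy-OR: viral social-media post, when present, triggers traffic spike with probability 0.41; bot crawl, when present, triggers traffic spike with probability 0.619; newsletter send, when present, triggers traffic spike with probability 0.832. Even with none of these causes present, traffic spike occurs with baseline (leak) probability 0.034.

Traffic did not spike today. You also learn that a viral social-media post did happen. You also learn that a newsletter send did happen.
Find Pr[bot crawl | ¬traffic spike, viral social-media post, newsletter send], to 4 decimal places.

Under noisy-OR, P(traffic spike | causes) = 1 − (1−0.034)·∏(1−qᵢ) over the active causes.
P(¬traffic spike | viral social-media post, newsletter send) = 0.09575×0.94 + 0.036481×0.06 = 0.090005 + 0.002189 = 0.092194
Of this, 0.002189 comes from 0.036481×0.06 (the bot crawl=true cases).
So P(bot crawl | ¬traffic spike, viral social-media post, newsletter send) = 0.002189/0.092194 ≈ 0.0237.

Pr[bot crawl | ¬traffic spike, viral social-media post, newsletter send] ≈ 0.0237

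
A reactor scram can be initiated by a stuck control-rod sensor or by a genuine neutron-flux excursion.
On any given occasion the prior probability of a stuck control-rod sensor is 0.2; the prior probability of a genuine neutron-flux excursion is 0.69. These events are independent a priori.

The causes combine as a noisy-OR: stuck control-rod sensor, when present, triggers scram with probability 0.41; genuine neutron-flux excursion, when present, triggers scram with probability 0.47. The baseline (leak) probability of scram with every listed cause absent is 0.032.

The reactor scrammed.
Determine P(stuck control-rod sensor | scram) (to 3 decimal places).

Under noisy-OR, P(scram | causes) = 1 − (1−0.032)·∏(1−qᵢ) over the active causes.
P(scram) = 0.032*0.8*0.31 + 0.48696*0.8*0.69 + 0.42888*0.2*0.31 + 0.697306*0.2*0.69 = 0.007936 + 0.268802 + 0.026591 + 0.096228 = 0.399557
Of this, 0.122819 comes from 0.026591 + 0.096228 (the stuck control-rod sensor=true cases).
P(stuck control-rod sensor | scram) = 0.122819 / 0.399557 ≈ 0.307

P(stuck control-rod sensor | scram) ≈ 0.307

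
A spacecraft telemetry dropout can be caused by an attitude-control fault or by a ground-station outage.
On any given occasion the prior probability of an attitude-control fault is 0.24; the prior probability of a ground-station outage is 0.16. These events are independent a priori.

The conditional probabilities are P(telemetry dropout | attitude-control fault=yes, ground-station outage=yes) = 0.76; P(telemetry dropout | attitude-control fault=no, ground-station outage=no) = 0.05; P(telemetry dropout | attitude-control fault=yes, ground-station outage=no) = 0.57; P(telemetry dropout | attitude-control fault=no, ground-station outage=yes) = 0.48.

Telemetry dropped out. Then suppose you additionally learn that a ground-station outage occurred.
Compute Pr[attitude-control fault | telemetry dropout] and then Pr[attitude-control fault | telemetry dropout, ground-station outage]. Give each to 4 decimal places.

Numerator (weight on configurations with attitude-control fault): 0.114912 + 0.029184 = 0.144096
Normalizer over all consistent configurations: 0.05*0.76*0.84 + 0.48*0.76*0.16 + 0.57*0.24*0.84 + 0.76*0.24*0.16 = 0.234384
Posterior = 0.144096 / 0.234384 ≈ 0.6148

Now also conditioning on ground-station outage=true:
Numerator (weight on configurations with attitude-control fault): 0.76*0.24 = 0.182400
The normalizing constant is 0.48*0.76 + 0.76*0.24 = 0.547200
Posterior = 0.182400 / 0.547200 ≈ 0.3333
The drop from 0.6148 to 0.3333 is the explaining-away (discounting) effect.

Pr[attitude-control fault | telemetry dropout] ≈ 0.6148; Pr[attitude-control fault | telemetry dropout, ground-station outage] ≈ 0.3333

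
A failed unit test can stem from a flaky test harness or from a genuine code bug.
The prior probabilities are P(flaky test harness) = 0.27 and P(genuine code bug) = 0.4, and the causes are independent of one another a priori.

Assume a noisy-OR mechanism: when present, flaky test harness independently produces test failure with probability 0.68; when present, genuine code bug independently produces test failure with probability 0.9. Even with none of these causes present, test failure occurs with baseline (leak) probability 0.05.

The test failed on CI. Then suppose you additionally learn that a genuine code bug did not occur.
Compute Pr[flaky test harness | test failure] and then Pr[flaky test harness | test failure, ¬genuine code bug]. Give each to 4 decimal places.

Pr[flaky test harness | test failure] ≈ 0.4318; Pr[flaky test harness | test failure, ¬genuine code bug] ≈ 0.8374

Under noisy-OR, P(test failure | causes) = 1 − (1−0.05)·∏(1−qᵢ) over the active causes.
P(test failure) = 0.05*0.73*0.6 + 0.905*0.73*0.4 + 0.696*0.27*0.6 + 0.9696*0.27*0.4 = 0.021900 + 0.264260 + 0.112752 + 0.104717 = 0.503629
Of this, 0.217469 comes from 0.112752 + 0.104717 (the flaky test harness=true cases).
Hence the posterior is 0.217469/0.503629 ≈ 0.4318.

Now also conditioning on genuine code bug≠true:
P(test failure | ¬genuine code bug) = 0.05*0.73 + 0.696*0.27 = 0.036500 + 0.187920 = 0.224420
Of this, 0.187920 comes from 0.696*0.27 (the flaky test harness=true cases).
Hence the posterior is 0.187920/0.224420 ≈ 0.8374.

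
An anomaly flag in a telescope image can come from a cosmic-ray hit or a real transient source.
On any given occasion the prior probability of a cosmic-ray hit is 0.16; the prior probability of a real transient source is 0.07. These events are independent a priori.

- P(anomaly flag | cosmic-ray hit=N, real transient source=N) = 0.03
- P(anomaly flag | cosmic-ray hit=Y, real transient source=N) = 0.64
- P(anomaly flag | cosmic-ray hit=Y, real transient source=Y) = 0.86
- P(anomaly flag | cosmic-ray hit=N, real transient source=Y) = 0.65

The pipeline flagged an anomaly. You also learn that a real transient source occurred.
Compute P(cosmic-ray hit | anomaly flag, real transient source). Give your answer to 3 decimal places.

Sum P(anomaly flag|·) weighted by the priors over both values of cosmic-ray hit:
  P(anomaly flag | real transient source) = 0.65*0.84 + 0.86*0.16
        = 0.546000 + 0.137600 = 0.683600
Keeping only the cosmic-ray hit-present terms gives 0.137600, so
  P(cosmic-ray hit | anomaly flag, real transient source) = 0.137600 / 0.683600 ≈ 0.201

P(cosmic-ray hit | anomaly flag, real transient source) ≈ 0.201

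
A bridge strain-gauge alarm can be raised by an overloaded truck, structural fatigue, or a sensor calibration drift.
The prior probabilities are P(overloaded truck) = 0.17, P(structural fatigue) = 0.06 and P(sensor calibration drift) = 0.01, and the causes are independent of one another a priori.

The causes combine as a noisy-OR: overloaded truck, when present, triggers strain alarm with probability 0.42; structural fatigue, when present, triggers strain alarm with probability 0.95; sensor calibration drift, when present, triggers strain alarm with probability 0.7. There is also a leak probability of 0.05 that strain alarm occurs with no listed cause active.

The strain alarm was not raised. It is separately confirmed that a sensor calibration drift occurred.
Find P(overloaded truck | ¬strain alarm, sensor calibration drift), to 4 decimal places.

P(overloaded truck | ¬strain alarm, sensor calibration drift) ≈ 0.1062

Under noisy-OR, P(strain alarm | causes) = 1 − (1−0.05)·∏(1−qᵢ) over the active causes.
Sum P(¬strain alarm|·) weighted by the priors over the 4 (overloaded truck, structural fatigue) configurations:
  P(¬strain alarm | sensor calibration drift) = 0.285×0.83×0.94 + 0.01425×0.83×0.06 + 0.1653×0.17×0.94 + 0.008265×0.17×0.06
        = 0.222357 + 0.000710 + 0.026415 + 0.000084 = 0.249566
The terms with overloaded truck present sum to 0.026499, so
  P(overloaded truck | ¬strain alarm, sensor calibration drift) = 0.026499 / 0.249566 ≈ 0.1062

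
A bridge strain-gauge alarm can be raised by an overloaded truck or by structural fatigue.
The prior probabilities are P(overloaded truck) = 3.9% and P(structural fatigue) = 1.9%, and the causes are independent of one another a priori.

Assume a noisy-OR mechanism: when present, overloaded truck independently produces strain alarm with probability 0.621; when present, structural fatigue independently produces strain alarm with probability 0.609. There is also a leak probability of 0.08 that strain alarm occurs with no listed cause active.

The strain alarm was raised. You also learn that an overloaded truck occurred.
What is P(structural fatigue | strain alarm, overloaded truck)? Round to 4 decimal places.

Under noisy-OR, P(strain alarm | causes) = 1 − (1−0.08)·∏(1−qᵢ) over the active causes.
Enumerate both values of structural fatigue and weight by the priors:
  P(strain alarm | overloaded truck) = 0.65132*0.981 + 0.863666*0.019
        = 0.638945 + 0.016410 = 0.655355
Configurations with structural fatigue contribute 0.016410, so
  P(structural fatigue | strain alarm, overloaded truck) = 0.016410 / 0.655355 ≈ 0.0250

P(structural fatigue | strain alarm, overloaded truck) ≈ 0.0250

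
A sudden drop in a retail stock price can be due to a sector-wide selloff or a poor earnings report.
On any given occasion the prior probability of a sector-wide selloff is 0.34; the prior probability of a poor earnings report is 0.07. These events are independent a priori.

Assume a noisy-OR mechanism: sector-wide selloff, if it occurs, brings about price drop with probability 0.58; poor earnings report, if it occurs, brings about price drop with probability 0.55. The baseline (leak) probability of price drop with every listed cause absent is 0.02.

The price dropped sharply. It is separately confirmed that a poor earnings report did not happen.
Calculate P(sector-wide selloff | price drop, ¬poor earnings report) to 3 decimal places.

P(sector-wide selloff | price drop, ¬poor earnings report) ≈ 0.938

Under noisy-OR, P(price drop | causes) = 1 − (1−0.02)·∏(1−qᵢ) over the active causes.
P(price drop | ¬poor earnings report) = 0.02*0.66 + 0.5884*0.34 = 0.013200 + 0.200056 = 0.213256
Of this, 0.200056 comes from 0.5884*0.34 (the sector-wide selloff=true cases).
P(sector-wide selloff | price drop, ¬poor earnings report) = 0.200056 / 0.213256 ≈ 0.938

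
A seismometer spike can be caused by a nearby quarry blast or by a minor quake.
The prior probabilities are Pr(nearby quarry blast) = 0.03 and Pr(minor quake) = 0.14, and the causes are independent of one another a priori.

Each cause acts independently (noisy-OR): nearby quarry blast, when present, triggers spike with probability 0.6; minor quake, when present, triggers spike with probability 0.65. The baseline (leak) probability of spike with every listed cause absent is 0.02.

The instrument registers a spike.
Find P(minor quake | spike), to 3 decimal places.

Under noisy-OR, P(spike | causes) = 1 − (1−0.02)·∏(1−qᵢ) over the active causes.
Weight on minor quake=true, given the evidence: 0.089221 + 0.003624 = 0.092845
Denominator P(spike): 0.02*0.97*0.86 + 0.657*0.97*0.14 + 0.608*0.03*0.86 + 0.8628*0.03*0.14 = 0.125215
Posterior = 0.092845 / 0.125215 ≈ 0.741

P(minor quake | spike) ≈ 0.741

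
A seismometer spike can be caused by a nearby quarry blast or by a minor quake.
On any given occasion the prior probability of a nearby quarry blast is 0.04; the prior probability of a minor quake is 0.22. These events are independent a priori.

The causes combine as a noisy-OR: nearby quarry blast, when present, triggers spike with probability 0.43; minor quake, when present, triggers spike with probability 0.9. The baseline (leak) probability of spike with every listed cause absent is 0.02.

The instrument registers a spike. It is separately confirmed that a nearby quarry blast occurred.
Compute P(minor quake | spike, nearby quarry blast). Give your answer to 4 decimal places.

P(minor quake | spike, nearby quarry blast) ≈ 0.3763

Under noisy-OR, P(spike | causes) = 1 − (1−0.02)·∏(1−qᵢ) over the active causes.
Numerator (weight on configurations with minor quake): 0.94414·0.22 = 0.207711
Denominator P(spike | nearby quarry blast): 0.4414·0.78 + 0.94414·0.22 = 0.552003
P(minor quake | spike, nearby quarry blast) = 0.207711/0.552003 ≈ 0.3763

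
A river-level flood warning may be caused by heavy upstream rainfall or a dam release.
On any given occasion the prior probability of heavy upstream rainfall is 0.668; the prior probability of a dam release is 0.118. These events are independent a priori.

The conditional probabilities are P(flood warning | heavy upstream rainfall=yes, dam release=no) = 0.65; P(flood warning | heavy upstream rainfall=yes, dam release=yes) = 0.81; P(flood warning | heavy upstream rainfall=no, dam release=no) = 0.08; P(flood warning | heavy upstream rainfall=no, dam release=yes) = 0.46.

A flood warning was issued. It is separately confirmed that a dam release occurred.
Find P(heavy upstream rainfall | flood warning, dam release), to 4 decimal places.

P(heavy upstream rainfall | flood warning, dam release) ≈ 0.7799

Weight on heavy upstream rainfall=true, given the evidence: 0.81×0.668 = 0.541080
Normalizer over all consistent configurations: 0.46×0.332 + 0.81×0.668 = 0.693800
P(heavy upstream rainfall | flood warning, dam release) = 0.541080/0.693800 ≈ 0.7799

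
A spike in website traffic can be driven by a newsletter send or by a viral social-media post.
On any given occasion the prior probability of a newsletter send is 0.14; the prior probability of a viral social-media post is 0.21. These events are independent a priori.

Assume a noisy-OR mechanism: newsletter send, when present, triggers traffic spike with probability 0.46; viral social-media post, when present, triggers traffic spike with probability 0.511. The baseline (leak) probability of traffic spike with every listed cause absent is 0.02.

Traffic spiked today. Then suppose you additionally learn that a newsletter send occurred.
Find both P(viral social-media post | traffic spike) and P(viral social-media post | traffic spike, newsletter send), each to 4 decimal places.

P(viral social-media post | traffic spike) ≈ 0.6383; P(viral social-media post | traffic spike, newsletter send) ≈ 0.2950

Under noisy-OR, P(traffic spike | causes) = 1 − (1−0.02)·∏(1−qᵢ) over the active causes.
Weight on viral social-media post=true, given the evidence: 0.094053 + 0.021792 = 0.115845
Denominator P(traffic spike): 0.02×0.86×0.79 + 0.52078×0.86×0.21 + 0.4708×0.14×0.79 + 0.741221×0.14×0.21 = 0.181503
Posterior = 0.115845 / 0.181503 ≈ 0.6383

Now also conditioning on newsletter send=true:
Weight on viral social-media post=true, given the evidence: 0.741221·0.21 = 0.155656
Normalizer over all consistent configurations: 0.4708·0.79 + 0.741221·0.21 = 0.527588
Posterior = 0.155656 / 0.527588 ≈ 0.2950
The drop from 0.6383 to 0.2950 is the explaining-away (discounting) effect.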